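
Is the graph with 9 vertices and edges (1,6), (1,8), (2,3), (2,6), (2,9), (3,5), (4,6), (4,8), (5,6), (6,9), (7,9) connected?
Yes (BFS from 1 visits [1, 6, 8, 2, 4, 5, 9, 3, 7] — all 9 vertices reached)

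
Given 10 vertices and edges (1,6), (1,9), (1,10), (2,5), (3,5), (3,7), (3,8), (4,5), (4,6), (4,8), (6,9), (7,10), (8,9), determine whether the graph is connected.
Yes (BFS from 1 visits [1, 6, 9, 10, 4, 8, 7, 5, 3, 2] — all 10 vertices reached)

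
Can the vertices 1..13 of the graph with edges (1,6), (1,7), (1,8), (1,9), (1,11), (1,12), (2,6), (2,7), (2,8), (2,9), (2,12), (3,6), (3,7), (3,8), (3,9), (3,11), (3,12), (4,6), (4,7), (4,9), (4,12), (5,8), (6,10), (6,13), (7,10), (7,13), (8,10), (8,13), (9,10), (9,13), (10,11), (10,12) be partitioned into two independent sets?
Yes. Partition: {1, 2, 3, 4, 5, 10, 13}, {6, 7, 8, 9, 11, 12}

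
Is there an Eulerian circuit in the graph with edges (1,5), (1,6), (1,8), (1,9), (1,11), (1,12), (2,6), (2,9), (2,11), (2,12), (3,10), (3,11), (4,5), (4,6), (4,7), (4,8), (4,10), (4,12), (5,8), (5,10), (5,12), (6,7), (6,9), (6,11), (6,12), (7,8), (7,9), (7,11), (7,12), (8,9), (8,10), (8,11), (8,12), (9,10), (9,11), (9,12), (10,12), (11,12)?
No (2 vertices have odd degree: {5, 6}; Eulerian circuit requires 0)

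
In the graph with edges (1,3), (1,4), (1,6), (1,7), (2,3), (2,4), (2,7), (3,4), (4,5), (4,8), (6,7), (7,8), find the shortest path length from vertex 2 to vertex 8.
2 (path: 2 -> 4 -> 8, 2 edges)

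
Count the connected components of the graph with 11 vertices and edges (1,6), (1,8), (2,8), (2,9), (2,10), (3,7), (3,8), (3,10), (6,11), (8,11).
3 (components: {1, 2, 3, 6, 7, 8, 9, 10, 11}, {4}, {5})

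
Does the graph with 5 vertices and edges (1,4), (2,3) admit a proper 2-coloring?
Yes. Partition: {1, 2, 5}, {3, 4}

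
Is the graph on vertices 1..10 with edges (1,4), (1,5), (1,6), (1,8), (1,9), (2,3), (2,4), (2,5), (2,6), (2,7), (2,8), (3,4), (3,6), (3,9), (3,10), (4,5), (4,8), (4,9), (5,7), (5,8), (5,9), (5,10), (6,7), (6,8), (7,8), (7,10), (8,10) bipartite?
No (odd cycle of length 3: 5 -> 1 -> 9 -> 5)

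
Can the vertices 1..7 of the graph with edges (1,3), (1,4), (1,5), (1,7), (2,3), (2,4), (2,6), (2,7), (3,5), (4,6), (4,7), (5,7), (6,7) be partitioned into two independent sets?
No (odd cycle of length 3: 7 -> 1 -> 5 -> 7)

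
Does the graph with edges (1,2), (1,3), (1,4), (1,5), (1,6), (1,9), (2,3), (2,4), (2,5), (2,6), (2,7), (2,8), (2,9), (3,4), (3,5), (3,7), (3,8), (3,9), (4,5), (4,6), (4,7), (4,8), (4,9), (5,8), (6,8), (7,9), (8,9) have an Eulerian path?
Yes (the graph is connected and exactly 2 vertices have odd degree: {3, 5}; any Eulerian path must start and end at those)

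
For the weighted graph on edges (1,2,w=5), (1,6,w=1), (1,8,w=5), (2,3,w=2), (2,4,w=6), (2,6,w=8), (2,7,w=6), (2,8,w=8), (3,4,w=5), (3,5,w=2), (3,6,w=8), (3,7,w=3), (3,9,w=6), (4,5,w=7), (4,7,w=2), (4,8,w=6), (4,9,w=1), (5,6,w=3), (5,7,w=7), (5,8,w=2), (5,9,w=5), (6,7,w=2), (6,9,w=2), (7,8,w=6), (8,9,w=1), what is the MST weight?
13 (MST edges: (1,6,w=1), (2,3,w=2), (3,5,w=2), (4,7,w=2), (4,9,w=1), (5,8,w=2), (6,7,w=2), (8,9,w=1); sum of weights 1 + 2 + 2 + 2 + 1 + 2 + 2 + 1 = 13)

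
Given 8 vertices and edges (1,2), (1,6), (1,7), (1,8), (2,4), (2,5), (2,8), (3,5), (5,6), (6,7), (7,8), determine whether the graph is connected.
Yes (BFS from 1 visits [1, 2, 6, 7, 8, 4, 5, 3] — all 8 vertices reached)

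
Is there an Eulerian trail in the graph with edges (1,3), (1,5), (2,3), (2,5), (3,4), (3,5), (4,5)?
Yes — and in fact it has an Eulerian circuit (the graph is connected and all 5 vertices have even degree)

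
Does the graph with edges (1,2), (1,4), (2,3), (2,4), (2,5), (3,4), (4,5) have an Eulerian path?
Yes — and in fact it has an Eulerian circuit (the graph is connected and all 5 vertices have even degree)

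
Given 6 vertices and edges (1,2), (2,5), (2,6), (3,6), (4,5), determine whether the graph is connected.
Yes (BFS from 1 visits [1, 2, 5, 6, 4, 3] — all 6 vertices reached)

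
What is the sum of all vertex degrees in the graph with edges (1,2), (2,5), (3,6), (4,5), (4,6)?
10 (handshake: sum of degrees = 2|E| = 2 x 5 = 10)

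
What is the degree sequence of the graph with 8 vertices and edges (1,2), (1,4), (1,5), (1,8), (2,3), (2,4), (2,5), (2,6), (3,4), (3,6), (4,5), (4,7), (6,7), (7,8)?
[5, 5, 4, 3, 3, 3, 3, 2] (degrees: deg(1)=4, deg(2)=5, deg(3)=3, deg(4)=5, deg(5)=3, deg(6)=3, deg(7)=3, deg(8)=2)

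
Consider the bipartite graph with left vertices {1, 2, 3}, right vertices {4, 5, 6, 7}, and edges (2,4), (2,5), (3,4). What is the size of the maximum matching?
2 (matching: (2,5), (3,4); upper bound min(|L|,|R|) = min(3,4) = 3)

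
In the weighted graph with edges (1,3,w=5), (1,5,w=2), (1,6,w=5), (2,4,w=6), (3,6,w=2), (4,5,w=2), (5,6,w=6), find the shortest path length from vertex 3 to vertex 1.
5 (path: 3 -> 1; weights 5 = 5)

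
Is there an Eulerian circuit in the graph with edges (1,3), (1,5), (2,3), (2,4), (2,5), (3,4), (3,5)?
No (2 vertices have odd degree: {2, 5}; Eulerian circuit requires 0)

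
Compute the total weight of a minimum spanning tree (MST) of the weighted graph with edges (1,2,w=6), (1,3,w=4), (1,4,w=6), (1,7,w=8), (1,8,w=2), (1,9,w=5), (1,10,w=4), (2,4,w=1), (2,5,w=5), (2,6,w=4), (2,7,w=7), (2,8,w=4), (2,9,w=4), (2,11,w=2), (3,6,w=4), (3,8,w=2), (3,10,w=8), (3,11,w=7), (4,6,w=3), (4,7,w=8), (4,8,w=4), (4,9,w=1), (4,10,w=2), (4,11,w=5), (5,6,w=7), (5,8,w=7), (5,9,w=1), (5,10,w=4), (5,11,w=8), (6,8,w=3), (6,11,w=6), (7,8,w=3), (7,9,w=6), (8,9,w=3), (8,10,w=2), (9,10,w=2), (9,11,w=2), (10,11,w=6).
19 (MST edges: (1,8,w=2), (2,4,w=1), (2,11,w=2), (3,8,w=2), (4,6,w=3), (4,9,w=1), (4,10,w=2), (5,9,w=1), (7,8,w=3), (8,10,w=2); sum of weights 2 + 1 + 2 + 2 + 3 + 1 + 2 + 1 + 3 + 2 = 19)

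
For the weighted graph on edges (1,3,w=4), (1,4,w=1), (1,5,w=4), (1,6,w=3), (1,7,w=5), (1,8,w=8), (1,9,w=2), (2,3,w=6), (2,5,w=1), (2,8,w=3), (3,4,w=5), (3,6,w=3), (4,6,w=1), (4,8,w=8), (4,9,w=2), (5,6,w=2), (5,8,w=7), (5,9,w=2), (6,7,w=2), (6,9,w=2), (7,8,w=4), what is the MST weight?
15 (MST edges: (1,4,w=1), (1,9,w=2), (2,5,w=1), (2,8,w=3), (3,6,w=3), (4,6,w=1), (5,9,w=2), (6,7,w=2); sum of weights 1 + 2 + 1 + 3 + 3 + 1 + 2 + 2 = 15)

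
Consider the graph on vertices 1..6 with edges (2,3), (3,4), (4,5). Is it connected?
No, it has 3 components: {1}, {2, 3, 4, 5}, {6}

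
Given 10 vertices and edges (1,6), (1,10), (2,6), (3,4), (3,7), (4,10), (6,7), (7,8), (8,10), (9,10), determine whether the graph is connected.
No, it has 2 components: {1, 2, 3, 4, 6, 7, 8, 9, 10}, {5}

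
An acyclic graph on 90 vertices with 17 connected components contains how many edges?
73 (Each of the 17 component trees on V_i vertices has V_i - 1 edges; summing gives V - C = 90 - 17 = 73)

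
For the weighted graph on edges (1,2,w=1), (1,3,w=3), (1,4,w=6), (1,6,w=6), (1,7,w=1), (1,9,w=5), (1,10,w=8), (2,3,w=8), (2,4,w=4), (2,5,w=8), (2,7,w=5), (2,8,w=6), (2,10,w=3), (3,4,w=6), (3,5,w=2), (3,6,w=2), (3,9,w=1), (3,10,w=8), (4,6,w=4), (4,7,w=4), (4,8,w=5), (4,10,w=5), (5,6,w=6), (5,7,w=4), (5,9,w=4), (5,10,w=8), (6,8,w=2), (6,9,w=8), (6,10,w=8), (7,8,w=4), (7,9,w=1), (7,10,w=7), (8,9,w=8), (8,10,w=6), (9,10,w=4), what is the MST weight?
17 (MST edges: (1,2,w=1), (1,7,w=1), (2,4,w=4), (2,10,w=3), (3,5,w=2), (3,6,w=2), (3,9,w=1), (6,8,w=2), (7,9,w=1); sum of weights 1 + 1 + 4 + 3 + 2 + 2 + 1 + 2 + 1 = 17)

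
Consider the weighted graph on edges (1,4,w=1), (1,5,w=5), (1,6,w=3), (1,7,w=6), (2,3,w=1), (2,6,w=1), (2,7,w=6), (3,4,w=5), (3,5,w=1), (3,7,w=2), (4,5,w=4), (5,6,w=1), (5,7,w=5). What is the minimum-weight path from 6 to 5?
1 (path: 6 -> 5; weights 1 = 1)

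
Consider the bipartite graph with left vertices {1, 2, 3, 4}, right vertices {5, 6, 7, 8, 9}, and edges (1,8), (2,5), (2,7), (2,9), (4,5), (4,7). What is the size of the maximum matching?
3 (matching: (1,8), (2,9), (4,7); upper bound min(|L|,|R|) = min(4,5) = 4)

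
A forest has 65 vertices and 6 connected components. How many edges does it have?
59 (Each of the 6 component trees on V_i vertices has V_i - 1 edges; summing gives V - C = 65 - 6 = 59)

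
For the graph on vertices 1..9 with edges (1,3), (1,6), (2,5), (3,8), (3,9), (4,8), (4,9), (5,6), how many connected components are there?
2 (components: {1, 2, 3, 4, 5, 6, 8, 9}, {7})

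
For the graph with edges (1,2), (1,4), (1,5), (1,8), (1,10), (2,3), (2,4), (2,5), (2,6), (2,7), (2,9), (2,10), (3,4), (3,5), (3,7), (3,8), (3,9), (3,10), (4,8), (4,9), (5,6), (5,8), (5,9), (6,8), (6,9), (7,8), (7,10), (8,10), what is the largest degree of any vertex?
8 (attained at vertex 2)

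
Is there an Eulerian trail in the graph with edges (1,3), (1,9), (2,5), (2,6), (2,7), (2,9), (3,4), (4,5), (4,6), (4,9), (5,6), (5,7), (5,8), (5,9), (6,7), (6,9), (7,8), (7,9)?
Yes (the graph is connected and exactly 2 vertices have odd degree: {6, 7}; any Eulerian path must start and end at those)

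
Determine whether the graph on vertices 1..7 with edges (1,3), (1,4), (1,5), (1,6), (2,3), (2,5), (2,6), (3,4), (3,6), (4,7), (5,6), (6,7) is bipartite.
No (odd cycle of length 3: 3 -> 1 -> 6 -> 3)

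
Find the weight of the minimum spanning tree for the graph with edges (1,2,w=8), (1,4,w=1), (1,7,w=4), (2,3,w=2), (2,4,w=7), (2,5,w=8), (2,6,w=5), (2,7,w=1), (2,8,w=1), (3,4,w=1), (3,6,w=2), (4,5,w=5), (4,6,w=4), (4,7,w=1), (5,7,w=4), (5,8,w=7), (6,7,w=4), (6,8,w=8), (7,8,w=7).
11 (MST edges: (1,4,w=1), (2,7,w=1), (2,8,w=1), (3,4,w=1), (3,6,w=2), (4,7,w=1), (5,7,w=4); sum of weights 1 + 1 + 1 + 1 + 2 + 1 + 4 = 11)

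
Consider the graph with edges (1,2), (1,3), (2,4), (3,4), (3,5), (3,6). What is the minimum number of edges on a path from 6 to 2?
3 (path: 6 -> 3 -> 1 -> 2, 3 edges)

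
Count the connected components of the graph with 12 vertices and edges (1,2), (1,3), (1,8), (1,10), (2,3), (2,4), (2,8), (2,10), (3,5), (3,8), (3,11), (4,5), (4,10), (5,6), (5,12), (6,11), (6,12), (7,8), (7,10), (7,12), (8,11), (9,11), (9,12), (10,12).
1 (components: {1, 2, 3, 4, 5, 6, 7, 8, 9, 10, 11, 12})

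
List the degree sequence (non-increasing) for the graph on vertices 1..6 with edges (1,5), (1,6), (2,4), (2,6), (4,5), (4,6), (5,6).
[4, 3, 3, 2, 2, 0] (degrees: deg(1)=2, deg(2)=2, deg(3)=0, deg(4)=3, deg(5)=3, deg(6)=4)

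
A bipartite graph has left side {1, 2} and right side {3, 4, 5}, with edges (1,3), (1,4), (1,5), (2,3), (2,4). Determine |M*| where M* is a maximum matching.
2 (matching: (1,5), (2,4); upper bound min(|L|,|R|) = min(2,3) = 2)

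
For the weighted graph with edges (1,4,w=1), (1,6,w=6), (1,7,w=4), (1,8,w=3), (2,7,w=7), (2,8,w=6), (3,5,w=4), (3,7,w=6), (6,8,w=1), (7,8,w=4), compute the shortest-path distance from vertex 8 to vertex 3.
10 (path: 8 -> 7 -> 3; weights 4 + 6 = 10)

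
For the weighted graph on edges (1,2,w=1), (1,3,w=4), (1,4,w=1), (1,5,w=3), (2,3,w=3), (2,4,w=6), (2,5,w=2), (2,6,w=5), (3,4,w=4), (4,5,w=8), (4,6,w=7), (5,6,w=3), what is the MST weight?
10 (MST edges: (1,2,w=1), (1,4,w=1), (2,3,w=3), (2,5,w=2), (5,6,w=3); sum of weights 1 + 1 + 3 + 2 + 3 = 10)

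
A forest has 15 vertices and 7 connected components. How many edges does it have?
8 (Each of the 7 component trees on V_i vertices has V_i - 1 edges; summing gives V - C = 15 - 7 = 8)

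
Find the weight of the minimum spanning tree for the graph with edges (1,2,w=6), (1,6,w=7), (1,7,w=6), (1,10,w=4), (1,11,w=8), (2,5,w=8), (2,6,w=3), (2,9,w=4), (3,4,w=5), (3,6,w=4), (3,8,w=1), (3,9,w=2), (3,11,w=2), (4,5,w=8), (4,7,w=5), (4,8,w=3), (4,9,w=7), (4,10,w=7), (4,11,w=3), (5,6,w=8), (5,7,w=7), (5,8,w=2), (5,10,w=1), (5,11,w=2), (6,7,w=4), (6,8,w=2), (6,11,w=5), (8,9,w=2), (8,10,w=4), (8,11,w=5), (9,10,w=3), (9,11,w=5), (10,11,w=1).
23 (MST edges: (1,10,w=4), (2,6,w=3), (3,8,w=1), (3,9,w=2), (3,11,w=2), (4,8,w=3), (5,10,w=1), (6,7,w=4), (6,8,w=2), (10,11,w=1); sum of weights 4 + 3 + 1 + 2 + 2 + 3 + 1 + 4 + 2 + 1 = 23)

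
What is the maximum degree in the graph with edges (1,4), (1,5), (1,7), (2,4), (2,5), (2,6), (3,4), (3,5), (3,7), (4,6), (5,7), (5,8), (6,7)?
5 (attained at vertex 5)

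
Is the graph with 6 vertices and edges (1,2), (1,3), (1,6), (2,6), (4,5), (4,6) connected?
Yes (BFS from 1 visits [1, 2, 3, 6, 4, 5] — all 6 vertices reached)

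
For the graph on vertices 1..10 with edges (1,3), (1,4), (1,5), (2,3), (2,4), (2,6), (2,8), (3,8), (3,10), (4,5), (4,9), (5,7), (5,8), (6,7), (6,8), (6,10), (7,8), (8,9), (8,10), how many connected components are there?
1 (components: {1, 2, 3, 4, 5, 6, 7, 8, 9, 10})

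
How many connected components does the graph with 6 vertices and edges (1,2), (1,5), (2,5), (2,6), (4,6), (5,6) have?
2 (components: {1, 2, 4, 5, 6}, {3})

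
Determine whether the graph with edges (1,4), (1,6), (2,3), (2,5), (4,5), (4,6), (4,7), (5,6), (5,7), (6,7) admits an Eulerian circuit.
No (2 vertices have odd degree: {3, 7}; Eulerian circuit requires 0)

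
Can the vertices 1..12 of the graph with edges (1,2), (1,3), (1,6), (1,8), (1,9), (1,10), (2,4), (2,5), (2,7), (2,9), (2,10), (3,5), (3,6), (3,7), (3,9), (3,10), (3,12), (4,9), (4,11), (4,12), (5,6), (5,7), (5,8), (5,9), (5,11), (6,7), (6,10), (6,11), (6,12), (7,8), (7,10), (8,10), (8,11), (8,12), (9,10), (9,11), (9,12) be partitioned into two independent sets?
No (odd cycle of length 3: 3 -> 1 -> 9 -> 3)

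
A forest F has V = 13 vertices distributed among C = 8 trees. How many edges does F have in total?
5 (Each of the 8 component trees on V_i vertices has V_i - 1 edges; summing gives V - C = 13 - 8 = 5)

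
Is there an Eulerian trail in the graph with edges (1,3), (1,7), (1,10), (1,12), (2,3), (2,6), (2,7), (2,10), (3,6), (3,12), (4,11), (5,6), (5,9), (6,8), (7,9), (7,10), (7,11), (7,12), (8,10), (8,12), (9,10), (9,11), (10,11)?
Yes (the graph is connected and exactly 2 vertices have odd degree: {4, 8}; any Eulerian path must start and end at those)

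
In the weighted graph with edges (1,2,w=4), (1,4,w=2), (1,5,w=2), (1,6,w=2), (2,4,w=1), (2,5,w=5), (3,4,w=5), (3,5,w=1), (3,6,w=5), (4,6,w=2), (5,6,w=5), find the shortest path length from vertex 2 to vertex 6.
3 (path: 2 -> 4 -> 6; weights 1 + 2 = 3)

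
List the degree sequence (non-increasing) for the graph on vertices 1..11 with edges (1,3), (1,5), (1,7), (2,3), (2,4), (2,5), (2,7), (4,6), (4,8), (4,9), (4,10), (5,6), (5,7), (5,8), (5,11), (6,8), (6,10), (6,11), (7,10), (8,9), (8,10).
[6, 5, 5, 5, 4, 4, 4, 3, 2, 2, 2] (degrees: deg(1)=3, deg(2)=4, deg(3)=2, deg(4)=5, deg(5)=6, deg(6)=5, deg(7)=4, deg(8)=5, deg(9)=2, deg(10)=4, deg(11)=2)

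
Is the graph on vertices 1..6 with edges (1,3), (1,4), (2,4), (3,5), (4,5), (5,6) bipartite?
Yes. Partition: {1, 2, 5}, {3, 4, 6}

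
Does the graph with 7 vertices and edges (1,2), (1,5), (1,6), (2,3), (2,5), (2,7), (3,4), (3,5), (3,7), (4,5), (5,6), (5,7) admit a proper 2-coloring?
No (odd cycle of length 3: 2 -> 1 -> 5 -> 2)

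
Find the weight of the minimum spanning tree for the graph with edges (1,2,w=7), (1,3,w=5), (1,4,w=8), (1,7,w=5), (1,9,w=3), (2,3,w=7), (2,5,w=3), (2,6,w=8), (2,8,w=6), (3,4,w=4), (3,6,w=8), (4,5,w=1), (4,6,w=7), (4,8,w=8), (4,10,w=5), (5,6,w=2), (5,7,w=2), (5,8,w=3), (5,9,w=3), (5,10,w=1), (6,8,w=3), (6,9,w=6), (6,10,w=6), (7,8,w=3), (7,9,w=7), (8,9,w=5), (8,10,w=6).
22 (MST edges: (1,9,w=3), (2,5,w=3), (3,4,w=4), (4,5,w=1), (5,6,w=2), (5,7,w=2), (5,8,w=3), (5,9,w=3), (5,10,w=1); sum of weights 3 + 3 + 4 + 1 + 2 + 2 + 3 + 3 + 1 = 22)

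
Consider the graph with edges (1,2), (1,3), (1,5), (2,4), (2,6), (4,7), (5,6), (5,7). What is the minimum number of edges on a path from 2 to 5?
2 (path: 2 -> 1 -> 5, 2 edges)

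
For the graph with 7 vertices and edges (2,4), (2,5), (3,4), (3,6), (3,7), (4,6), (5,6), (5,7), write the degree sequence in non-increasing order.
[3, 3, 3, 3, 2, 2, 0] (degrees: deg(1)=0, deg(2)=2, deg(3)=3, deg(4)=3, deg(5)=3, deg(6)=3, deg(7)=2)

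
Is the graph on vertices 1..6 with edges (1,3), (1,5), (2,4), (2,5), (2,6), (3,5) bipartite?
No (odd cycle of length 3: 5 -> 1 -> 3 -> 5)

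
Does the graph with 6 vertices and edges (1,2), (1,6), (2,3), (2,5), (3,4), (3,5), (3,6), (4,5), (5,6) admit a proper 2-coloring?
No (odd cycle of length 3: 3 -> 2 -> 5 -> 3)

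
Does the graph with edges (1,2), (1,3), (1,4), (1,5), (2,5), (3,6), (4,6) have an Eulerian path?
Yes — and in fact it has an Eulerian circuit (the graph is connected and all 6 vertices have even degree)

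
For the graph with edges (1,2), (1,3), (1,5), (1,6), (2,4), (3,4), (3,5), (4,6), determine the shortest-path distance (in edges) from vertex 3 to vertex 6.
2 (path: 3 -> 1 -> 6, 2 edges)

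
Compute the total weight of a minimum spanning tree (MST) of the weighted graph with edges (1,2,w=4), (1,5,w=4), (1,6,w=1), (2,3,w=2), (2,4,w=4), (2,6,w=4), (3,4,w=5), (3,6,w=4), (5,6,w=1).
12 (MST edges: (1,2,w=4), (1,6,w=1), (2,3,w=2), (2,4,w=4), (5,6,w=1); sum of weights 4 + 1 + 2 + 4 + 1 = 12)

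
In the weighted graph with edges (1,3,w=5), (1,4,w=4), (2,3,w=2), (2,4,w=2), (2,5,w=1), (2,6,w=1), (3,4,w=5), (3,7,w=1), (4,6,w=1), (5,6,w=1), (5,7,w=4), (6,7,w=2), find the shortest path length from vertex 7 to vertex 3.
1 (path: 7 -> 3; weights 1 = 1)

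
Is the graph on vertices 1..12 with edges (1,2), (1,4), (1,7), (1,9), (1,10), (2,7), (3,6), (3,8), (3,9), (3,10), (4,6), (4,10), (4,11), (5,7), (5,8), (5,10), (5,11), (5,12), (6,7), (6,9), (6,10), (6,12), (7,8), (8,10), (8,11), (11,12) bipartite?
No (odd cycle of length 3: 2 -> 1 -> 7 -> 2)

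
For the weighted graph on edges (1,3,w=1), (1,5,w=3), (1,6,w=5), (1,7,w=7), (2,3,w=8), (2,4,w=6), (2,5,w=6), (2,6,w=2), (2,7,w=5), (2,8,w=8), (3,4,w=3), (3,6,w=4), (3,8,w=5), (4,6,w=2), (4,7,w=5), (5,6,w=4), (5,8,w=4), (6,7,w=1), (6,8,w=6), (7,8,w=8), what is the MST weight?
16 (MST edges: (1,3,w=1), (1,5,w=3), (2,6,w=2), (3,4,w=3), (4,6,w=2), (5,8,w=4), (6,7,w=1); sum of weights 1 + 3 + 2 + 3 + 2 + 4 + 1 = 16)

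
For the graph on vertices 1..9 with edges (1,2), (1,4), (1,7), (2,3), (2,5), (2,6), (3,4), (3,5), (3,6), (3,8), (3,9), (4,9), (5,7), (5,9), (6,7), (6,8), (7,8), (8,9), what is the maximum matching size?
4 (matching: (1,4), (2,5), (6,7), (8,9); upper bound floor(n/2) = floor(9/2) = 4)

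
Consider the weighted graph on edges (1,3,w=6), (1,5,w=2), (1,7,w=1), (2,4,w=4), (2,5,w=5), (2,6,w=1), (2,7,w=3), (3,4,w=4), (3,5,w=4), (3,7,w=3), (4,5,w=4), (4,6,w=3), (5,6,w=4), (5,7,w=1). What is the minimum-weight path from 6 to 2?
1 (path: 6 -> 2; weights 1 = 1)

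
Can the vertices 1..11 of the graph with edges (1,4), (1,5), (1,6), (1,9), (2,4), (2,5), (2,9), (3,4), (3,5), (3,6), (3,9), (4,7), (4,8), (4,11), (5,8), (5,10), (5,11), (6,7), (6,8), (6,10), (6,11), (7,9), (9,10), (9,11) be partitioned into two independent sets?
Yes. Partition: {1, 2, 3, 7, 8, 10, 11}, {4, 5, 6, 9}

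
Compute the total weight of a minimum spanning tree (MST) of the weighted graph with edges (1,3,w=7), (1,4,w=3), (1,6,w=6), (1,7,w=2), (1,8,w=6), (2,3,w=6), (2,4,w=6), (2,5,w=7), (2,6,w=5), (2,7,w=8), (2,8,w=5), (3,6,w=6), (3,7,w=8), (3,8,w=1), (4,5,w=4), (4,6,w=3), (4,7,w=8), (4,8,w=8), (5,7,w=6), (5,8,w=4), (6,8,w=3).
21 (MST edges: (1,4,w=3), (1,7,w=2), (2,8,w=5), (3,8,w=1), (4,5,w=4), (4,6,w=3), (6,8,w=3); sum of weights 3 + 2 + 5 + 1 + 4 + 3 + 3 = 21)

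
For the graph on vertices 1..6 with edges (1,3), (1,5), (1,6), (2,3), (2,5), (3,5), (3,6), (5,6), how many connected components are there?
2 (components: {1, 2, 3, 5, 6}, {4})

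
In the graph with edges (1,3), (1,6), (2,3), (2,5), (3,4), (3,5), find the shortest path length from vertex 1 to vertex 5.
2 (path: 1 -> 3 -> 5, 2 edges)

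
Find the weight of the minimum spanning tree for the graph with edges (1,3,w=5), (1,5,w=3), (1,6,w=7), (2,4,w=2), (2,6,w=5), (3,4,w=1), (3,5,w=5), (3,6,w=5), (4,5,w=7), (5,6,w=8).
16 (MST edges: (1,3,w=5), (1,5,w=3), (2,4,w=2), (2,6,w=5), (3,4,w=1); sum of weights 5 + 3 + 2 + 5 + 1 = 16)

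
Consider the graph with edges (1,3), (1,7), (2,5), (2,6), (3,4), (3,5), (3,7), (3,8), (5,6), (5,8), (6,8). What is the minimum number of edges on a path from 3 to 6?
2 (path: 3 -> 5 -> 6, 2 edges)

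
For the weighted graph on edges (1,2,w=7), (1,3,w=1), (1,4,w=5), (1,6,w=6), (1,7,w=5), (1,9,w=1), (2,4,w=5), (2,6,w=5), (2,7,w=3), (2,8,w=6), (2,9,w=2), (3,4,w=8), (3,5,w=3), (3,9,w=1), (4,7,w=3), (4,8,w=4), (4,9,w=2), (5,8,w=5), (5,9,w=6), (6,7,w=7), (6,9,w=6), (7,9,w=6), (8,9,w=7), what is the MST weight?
21 (MST edges: (1,3,w=1), (1,9,w=1), (2,6,w=5), (2,7,w=3), (2,9,w=2), (3,5,w=3), (4,8,w=4), (4,9,w=2); sum of weights 1 + 1 + 5 + 3 + 2 + 3 + 4 + 2 = 21)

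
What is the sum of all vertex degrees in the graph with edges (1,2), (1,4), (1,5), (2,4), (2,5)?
10 (handshake: sum of degrees = 2|E| = 2 x 5 = 10)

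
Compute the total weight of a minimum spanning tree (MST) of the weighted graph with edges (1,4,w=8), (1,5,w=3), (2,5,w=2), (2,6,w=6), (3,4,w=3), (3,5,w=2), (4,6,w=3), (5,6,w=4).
13 (MST edges: (1,5,w=3), (2,5,w=2), (3,4,w=3), (3,5,w=2), (4,6,w=3); sum of weights 3 + 2 + 3 + 2 + 3 = 13)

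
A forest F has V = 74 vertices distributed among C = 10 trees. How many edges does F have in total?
64 (Each of the 10 component trees on V_i vertices has V_i - 1 edges; summing gives V - C = 74 - 10 = 64)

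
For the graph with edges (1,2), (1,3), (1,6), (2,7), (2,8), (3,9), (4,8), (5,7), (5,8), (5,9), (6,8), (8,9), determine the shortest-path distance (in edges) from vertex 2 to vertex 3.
2 (path: 2 -> 1 -> 3, 2 edges)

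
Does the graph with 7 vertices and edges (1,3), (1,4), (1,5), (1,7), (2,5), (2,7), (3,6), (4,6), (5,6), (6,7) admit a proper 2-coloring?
Yes. Partition: {1, 2, 6}, {3, 4, 5, 7}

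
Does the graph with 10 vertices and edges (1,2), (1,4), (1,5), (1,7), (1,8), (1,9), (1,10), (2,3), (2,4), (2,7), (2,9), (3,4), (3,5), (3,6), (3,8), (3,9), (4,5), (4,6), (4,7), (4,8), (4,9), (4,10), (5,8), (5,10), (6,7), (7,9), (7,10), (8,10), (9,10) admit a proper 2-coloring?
No (odd cycle of length 3: 9 -> 1 -> 4 -> 9)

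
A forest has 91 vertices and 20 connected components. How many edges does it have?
71 (Each of the 20 component trees on V_i vertices has V_i - 1 edges; summing gives V - C = 91 - 20 = 71)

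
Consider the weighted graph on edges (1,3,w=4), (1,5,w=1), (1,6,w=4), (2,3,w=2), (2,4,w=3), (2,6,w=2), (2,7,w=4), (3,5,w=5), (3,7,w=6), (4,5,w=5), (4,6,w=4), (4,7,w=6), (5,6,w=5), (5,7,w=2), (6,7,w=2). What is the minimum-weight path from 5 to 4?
5 (path: 5 -> 4; weights 5 = 5)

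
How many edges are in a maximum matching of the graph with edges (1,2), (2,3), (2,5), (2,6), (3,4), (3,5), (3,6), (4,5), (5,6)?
3 (matching: (1,2), (3,6), (4,5); upper bound floor(n/2) = floor(6/2) = 3)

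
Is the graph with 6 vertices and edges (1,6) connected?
No, it has 5 components: {1, 6}, {2}, {3}, {4}, {5}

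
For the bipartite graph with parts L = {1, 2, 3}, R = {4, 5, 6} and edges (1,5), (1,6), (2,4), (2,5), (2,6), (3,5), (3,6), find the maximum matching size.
3 (matching: (1,6), (2,4), (3,5); upper bound min(|L|,|R|) = min(3,3) = 3)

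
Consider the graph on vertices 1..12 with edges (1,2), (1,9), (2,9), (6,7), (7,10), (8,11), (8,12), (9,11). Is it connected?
No, it has 5 components: {1, 2, 8, 9, 11, 12}, {3}, {4}, {5}, {6, 7, 10}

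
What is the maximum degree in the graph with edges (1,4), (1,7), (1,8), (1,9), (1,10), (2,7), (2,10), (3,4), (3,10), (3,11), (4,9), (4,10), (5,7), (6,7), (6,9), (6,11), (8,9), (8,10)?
5 (attained at vertices 1, 10)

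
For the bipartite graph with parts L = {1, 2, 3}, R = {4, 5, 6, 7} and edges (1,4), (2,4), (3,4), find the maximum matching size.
1 (matching: (1,4); upper bound min(|L|,|R|) = min(3,4) = 3)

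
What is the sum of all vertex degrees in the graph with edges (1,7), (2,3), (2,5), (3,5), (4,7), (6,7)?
12 (handshake: sum of degrees = 2|E| = 2 x 6 = 12)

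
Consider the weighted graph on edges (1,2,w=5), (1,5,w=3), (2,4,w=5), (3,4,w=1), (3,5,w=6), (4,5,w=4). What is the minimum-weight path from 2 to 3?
6 (path: 2 -> 4 -> 3; weights 5 + 1 = 6)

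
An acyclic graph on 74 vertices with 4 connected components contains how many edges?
70 (Each of the 4 component trees on V_i vertices has V_i - 1 edges; summing gives V - C = 74 - 4 = 70)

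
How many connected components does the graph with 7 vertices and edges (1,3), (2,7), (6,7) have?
4 (components: {1, 3}, {2, 6, 7}, {4}, {5})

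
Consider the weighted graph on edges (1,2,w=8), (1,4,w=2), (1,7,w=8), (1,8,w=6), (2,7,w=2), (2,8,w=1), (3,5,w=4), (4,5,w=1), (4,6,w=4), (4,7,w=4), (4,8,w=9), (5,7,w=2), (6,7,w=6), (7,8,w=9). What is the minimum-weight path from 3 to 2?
8 (path: 3 -> 5 -> 7 -> 2; weights 4 + 2 + 2 = 8)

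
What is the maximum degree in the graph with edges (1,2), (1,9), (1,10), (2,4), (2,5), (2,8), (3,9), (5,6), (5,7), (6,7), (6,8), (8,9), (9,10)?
4 (attained at vertices 2, 9)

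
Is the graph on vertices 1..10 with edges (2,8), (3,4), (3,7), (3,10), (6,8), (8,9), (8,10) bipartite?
Yes. Partition: {1, 2, 4, 5, 6, 7, 9, 10}, {3, 8}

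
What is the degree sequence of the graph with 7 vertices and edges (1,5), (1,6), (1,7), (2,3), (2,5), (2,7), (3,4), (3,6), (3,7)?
[4, 3, 3, 3, 2, 2, 1] (degrees: deg(1)=3, deg(2)=3, deg(3)=4, deg(4)=1, deg(5)=2, deg(6)=2, deg(7)=3)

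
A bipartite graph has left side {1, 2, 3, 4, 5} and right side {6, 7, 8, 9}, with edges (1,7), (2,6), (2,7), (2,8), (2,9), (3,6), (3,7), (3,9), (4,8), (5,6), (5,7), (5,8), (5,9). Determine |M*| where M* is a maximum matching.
4 (matching: (1,7), (2,9), (3,6), (4,8); upper bound min(|L|,|R|) = min(5,4) = 4)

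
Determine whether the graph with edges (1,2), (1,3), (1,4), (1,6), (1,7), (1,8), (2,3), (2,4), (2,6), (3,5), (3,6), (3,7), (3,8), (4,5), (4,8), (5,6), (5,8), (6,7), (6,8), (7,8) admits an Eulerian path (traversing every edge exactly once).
Yes — and in fact it has an Eulerian circuit (the graph is connected and all 8 vertices have even degree)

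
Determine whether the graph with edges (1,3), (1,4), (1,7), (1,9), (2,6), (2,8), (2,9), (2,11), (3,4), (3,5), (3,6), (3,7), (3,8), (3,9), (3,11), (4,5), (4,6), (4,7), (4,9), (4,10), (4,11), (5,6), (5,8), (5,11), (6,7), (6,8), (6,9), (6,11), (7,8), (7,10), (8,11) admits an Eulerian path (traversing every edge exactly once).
Yes (the graph is connected and exactly 2 vertices have odd degree: {5, 9}; any Eulerian path must start and end at those)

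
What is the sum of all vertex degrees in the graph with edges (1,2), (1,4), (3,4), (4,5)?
8 (handshake: sum of degrees = 2|E| = 2 x 4 = 8)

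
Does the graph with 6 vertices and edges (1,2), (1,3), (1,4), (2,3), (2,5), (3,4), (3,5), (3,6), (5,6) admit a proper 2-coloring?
No (odd cycle of length 3: 4 -> 1 -> 3 -> 4)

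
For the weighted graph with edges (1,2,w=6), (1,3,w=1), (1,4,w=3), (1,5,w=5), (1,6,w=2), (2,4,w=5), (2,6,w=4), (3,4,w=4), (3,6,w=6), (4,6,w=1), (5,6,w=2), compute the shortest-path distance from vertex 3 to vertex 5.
5 (path: 3 -> 1 -> 6 -> 5; weights 1 + 2 + 2 = 5)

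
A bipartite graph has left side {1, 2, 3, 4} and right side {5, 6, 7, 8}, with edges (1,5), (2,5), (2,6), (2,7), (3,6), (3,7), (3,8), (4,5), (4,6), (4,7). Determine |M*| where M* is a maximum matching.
4 (matching: (1,5), (2,7), (3,8), (4,6); upper bound min(|L|,|R|) = min(4,4) = 4)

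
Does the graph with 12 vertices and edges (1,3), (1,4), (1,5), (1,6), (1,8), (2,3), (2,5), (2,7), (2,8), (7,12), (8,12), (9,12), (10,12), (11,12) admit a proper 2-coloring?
Yes. Partition: {1, 2, 12}, {3, 4, 5, 6, 7, 8, 9, 10, 11}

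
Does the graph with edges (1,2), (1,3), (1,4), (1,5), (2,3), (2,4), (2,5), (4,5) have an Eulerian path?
Yes (the graph is connected and exactly 2 vertices have odd degree: {4, 5}; any Eulerian path must start and end at those)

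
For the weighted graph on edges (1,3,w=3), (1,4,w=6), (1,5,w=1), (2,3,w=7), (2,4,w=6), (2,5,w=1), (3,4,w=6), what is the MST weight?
11 (MST edges: (1,3,w=3), (1,4,w=6), (1,5,w=1), (2,5,w=1); sum of weights 3 + 6 + 1 + 1 = 11)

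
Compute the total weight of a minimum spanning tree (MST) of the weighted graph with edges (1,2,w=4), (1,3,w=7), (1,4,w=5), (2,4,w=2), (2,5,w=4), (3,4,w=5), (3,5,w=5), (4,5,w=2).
13 (MST edges: (1,2,w=4), (2,4,w=2), (3,4,w=5), (4,5,w=2); sum of weights 4 + 2 + 5 + 2 = 13)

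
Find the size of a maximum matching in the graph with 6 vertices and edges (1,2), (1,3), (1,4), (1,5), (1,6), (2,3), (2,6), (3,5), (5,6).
3 (matching: (1,4), (2,6), (3,5); upper bound floor(n/2) = floor(6/2) = 3)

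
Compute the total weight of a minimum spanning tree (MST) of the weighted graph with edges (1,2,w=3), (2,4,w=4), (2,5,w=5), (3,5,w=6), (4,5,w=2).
15 (MST edges: (1,2,w=3), (2,4,w=4), (3,5,w=6), (4,5,w=2); sum of weights 3 + 4 + 6 + 2 = 15)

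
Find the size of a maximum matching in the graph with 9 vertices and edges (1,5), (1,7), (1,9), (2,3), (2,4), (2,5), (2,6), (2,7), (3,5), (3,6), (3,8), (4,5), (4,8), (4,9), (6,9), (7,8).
4 (matching: (1,9), (2,7), (3,6), (4,8); upper bound floor(n/2) = floor(9/2) = 4)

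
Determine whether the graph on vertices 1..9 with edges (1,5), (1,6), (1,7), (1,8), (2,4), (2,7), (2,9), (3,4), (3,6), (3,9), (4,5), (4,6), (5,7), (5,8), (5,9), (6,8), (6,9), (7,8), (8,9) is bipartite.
No (odd cycle of length 3: 8 -> 1 -> 7 -> 8)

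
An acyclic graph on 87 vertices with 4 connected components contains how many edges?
83 (Each of the 4 component trees on V_i vertices has V_i - 1 edges; summing gives V - C = 87 - 4 = 83)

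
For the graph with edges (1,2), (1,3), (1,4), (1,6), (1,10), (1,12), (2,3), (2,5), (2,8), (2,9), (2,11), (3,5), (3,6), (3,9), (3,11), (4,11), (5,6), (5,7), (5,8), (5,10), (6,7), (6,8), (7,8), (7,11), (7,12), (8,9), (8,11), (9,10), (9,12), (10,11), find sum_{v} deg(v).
60 (handshake: sum of degrees = 2|E| = 2 x 30 = 60)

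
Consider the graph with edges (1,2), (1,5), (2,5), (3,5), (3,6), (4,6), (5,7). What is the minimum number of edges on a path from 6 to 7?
3 (path: 6 -> 3 -> 5 -> 7, 3 edges)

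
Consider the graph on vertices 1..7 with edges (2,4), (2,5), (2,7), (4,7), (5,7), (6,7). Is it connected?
No, it has 3 components: {1}, {2, 4, 5, 6, 7}, {3}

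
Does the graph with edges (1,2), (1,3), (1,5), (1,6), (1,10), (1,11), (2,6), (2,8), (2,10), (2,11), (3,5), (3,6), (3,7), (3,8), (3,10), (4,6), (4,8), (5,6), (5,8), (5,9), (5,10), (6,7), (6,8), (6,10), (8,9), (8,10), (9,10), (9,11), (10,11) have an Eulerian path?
Yes (the graph is connected and exactly 2 vertices have odd degree: {2, 8}; any Eulerian path must start and end at those)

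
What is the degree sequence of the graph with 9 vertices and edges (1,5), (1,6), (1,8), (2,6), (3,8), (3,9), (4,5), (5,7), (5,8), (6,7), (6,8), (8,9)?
[5, 4, 4, 3, 2, 2, 2, 1, 1] (degrees: deg(1)=3, deg(2)=1, deg(3)=2, deg(4)=1, deg(5)=4, deg(6)=4, deg(7)=2, deg(8)=5, deg(9)=2)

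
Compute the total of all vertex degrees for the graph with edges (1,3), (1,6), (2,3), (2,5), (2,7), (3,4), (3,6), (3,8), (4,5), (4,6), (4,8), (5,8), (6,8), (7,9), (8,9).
30 (handshake: sum of degrees = 2|E| = 2 x 15 = 30)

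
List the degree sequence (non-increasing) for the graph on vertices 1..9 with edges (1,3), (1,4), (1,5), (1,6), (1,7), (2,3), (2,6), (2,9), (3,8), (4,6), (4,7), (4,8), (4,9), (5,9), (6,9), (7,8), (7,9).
[5, 5, 5, 4, 4, 3, 3, 3, 2] (degrees: deg(1)=5, deg(2)=3, deg(3)=3, deg(4)=5, deg(5)=2, deg(6)=4, deg(7)=4, deg(8)=3, deg(9)=5)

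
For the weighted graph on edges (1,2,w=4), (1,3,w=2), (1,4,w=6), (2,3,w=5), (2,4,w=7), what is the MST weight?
12 (MST edges: (1,2,w=4), (1,3,w=2), (1,4,w=6); sum of weights 4 + 2 + 6 = 12)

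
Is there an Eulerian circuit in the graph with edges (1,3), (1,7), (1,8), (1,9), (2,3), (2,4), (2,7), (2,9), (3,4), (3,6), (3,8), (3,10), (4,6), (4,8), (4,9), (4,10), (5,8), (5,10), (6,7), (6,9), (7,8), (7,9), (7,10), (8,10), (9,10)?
Yes (the graph is connected and all 10 vertices have even degree)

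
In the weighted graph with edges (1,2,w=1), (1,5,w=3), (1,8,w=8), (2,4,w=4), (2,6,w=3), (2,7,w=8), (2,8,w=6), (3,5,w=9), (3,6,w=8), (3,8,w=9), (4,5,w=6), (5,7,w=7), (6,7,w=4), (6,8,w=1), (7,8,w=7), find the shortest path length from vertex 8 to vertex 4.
8 (path: 8 -> 6 -> 2 -> 4; weights 1 + 3 + 4 = 8)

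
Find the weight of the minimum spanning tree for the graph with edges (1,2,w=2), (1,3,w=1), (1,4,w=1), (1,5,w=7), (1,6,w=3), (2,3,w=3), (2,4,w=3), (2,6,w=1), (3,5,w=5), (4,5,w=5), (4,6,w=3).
10 (MST edges: (1,2,w=2), (1,3,w=1), (1,4,w=1), (2,6,w=1), (3,5,w=5); sum of weights 2 + 1 + 1 + 1 + 5 = 10)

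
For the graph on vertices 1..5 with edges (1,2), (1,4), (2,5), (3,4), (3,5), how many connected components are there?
1 (components: {1, 2, 3, 4, 5})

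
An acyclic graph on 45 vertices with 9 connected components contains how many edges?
36 (Each of the 9 component trees on V_i vertices has V_i - 1 edges; summing gives V - C = 45 - 9 = 36)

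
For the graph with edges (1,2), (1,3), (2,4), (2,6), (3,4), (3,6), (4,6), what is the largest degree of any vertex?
3 (attained at vertices 2, 3, 4, 6)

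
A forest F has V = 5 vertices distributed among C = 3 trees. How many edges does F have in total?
2 (Each of the 3 component trees on V_i vertices has V_i - 1 edges; summing gives V - C = 5 - 3 = 2)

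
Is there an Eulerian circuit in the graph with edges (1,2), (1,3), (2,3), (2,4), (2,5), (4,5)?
Yes (the graph is connected and all 5 vertices have even degree)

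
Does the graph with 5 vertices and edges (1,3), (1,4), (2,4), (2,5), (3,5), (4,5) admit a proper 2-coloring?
No (odd cycle of length 5: 5 -> 3 -> 1 -> 4 -> 2 -> 5)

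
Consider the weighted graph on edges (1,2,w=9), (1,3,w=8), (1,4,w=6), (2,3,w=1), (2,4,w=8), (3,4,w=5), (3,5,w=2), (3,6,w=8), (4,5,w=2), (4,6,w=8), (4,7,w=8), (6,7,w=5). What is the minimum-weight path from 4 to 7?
8 (path: 4 -> 7; weights 8 = 8)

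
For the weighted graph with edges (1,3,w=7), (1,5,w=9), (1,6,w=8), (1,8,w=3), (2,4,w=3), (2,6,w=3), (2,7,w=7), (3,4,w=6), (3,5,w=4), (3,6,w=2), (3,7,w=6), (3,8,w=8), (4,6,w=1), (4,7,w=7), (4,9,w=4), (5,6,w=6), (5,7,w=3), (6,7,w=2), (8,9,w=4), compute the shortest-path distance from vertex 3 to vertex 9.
7 (path: 3 -> 6 -> 4 -> 9; weights 2 + 1 + 4 = 7)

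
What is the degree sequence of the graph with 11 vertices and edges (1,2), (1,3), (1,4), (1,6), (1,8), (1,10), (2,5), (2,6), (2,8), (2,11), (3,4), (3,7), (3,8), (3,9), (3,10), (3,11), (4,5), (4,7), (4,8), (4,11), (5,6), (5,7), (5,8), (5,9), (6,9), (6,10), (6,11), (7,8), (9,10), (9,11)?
[7, 6, 6, 6, 6, 6, 5, 5, 5, 4, 4] (degrees: deg(1)=6, deg(2)=5, deg(3)=7, deg(4)=6, deg(5)=6, deg(6)=6, deg(7)=4, deg(8)=6, deg(9)=5, deg(10)=4, deg(11)=5)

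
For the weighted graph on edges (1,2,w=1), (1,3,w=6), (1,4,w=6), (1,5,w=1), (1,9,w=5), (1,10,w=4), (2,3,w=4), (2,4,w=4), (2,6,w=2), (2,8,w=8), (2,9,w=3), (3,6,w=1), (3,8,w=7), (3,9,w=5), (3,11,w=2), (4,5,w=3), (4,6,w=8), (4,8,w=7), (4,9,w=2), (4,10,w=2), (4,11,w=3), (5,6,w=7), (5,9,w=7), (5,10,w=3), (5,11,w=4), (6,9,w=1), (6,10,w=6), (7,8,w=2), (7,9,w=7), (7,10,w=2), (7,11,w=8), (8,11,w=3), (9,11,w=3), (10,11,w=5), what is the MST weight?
16 (MST edges: (1,2,w=1), (1,5,w=1), (2,6,w=2), (3,6,w=1), (3,11,w=2), (4,9,w=2), (4,10,w=2), (6,9,w=1), (7,8,w=2), (7,10,w=2); sum of weights 1 + 1 + 2 + 1 + 2 + 2 + 2 + 1 + 2 + 2 = 16)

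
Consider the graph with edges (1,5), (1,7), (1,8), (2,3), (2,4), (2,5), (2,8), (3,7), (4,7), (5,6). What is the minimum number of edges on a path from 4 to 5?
2 (path: 4 -> 2 -> 5, 2 edges)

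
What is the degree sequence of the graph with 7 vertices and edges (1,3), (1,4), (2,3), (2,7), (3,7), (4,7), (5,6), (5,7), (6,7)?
[5, 3, 2, 2, 2, 2, 2] (degrees: deg(1)=2, deg(2)=2, deg(3)=3, deg(4)=2, deg(5)=2, deg(6)=2, deg(7)=5)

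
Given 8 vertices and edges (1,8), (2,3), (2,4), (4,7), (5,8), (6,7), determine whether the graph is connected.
No, it has 2 components: {1, 5, 8}, {2, 3, 4, 6, 7}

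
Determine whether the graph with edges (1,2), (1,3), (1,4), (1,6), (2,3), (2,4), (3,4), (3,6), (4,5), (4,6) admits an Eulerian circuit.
No (4 vertices have odd degree: {2, 4, 5, 6}; Eulerian circuit requires 0)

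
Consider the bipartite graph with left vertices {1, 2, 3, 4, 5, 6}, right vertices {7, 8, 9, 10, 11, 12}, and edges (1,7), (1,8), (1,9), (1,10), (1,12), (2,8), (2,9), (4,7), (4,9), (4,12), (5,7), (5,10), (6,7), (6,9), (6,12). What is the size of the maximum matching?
5 (matching: (1,12), (2,8), (4,9), (5,10), (6,7); upper bound min(|L|,|R|) = min(6,6) = 6)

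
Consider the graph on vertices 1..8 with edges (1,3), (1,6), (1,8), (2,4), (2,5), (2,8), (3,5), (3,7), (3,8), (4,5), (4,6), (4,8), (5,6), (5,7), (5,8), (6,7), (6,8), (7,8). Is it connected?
Yes (BFS from 1 visits [1, 3, 6, 8, 5, 7, 4, 2] — all 8 vertices reached)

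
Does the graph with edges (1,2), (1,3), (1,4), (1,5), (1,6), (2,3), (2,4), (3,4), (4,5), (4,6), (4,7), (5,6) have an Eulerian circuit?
No (6 vertices have odd degree: {1, 2, 3, 5, 6, 7}; Eulerian circuit requires 0)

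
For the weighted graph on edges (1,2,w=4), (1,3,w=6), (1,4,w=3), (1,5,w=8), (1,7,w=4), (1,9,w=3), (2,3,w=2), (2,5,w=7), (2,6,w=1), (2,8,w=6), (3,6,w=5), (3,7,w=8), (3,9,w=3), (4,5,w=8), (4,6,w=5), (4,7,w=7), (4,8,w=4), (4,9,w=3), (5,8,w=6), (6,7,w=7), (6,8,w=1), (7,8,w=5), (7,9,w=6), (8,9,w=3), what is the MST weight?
23 (MST edges: (1,4,w=3), (1,7,w=4), (1,9,w=3), (2,3,w=2), (2,6,w=1), (3,9,w=3), (5,8,w=6), (6,8,w=1); sum of weights 3 + 4 + 3 + 2 + 1 + 3 + 6 + 1 = 23)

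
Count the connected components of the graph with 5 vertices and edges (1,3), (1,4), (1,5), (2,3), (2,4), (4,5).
1 (components: {1, 2, 3, 4, 5})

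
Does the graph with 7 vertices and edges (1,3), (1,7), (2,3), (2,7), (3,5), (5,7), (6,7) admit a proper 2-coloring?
Yes. Partition: {1, 2, 4, 5, 6}, {3, 7}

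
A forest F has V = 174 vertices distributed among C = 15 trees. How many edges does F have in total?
159 (Each of the 15 component trees on V_i vertices has V_i - 1 edges; summing gives V - C = 174 - 15 = 159)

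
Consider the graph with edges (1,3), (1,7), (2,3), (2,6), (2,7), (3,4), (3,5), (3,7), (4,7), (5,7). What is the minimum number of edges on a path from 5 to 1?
2 (path: 5 -> 7 -> 1, 2 edges)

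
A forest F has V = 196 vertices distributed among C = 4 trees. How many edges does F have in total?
192 (Each of the 4 component trees on V_i vertices has V_i - 1 edges; summing gives V - C = 196 - 4 = 192)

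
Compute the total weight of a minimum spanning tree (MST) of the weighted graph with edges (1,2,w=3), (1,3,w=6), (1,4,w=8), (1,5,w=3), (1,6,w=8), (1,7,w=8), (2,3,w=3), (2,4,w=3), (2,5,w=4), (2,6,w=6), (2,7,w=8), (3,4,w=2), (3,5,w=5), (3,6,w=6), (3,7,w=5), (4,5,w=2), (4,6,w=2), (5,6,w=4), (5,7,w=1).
13 (MST edges: (1,2,w=3), (1,5,w=3), (3,4,w=2), (4,5,w=2), (4,6,w=2), (5,7,w=1); sum of weights 3 + 3 + 2 + 2 + 2 + 1 = 13)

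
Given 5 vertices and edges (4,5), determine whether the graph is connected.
No, it has 4 components: {1}, {2}, {3}, {4, 5}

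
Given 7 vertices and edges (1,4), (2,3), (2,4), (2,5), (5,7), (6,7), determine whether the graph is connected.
Yes (BFS from 1 visits [1, 4, 2, 3, 5, 7, 6] — all 7 vertices reached)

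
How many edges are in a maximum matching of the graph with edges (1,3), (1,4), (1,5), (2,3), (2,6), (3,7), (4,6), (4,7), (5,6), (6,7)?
3 (matching: (1,5), (3,7), (4,6); upper bound floor(n/2) = floor(7/2) = 3)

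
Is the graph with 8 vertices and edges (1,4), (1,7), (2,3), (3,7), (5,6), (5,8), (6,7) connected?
Yes (BFS from 1 visits [1, 4, 7, 3, 6, 2, 5, 8] — all 8 vertices reached)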